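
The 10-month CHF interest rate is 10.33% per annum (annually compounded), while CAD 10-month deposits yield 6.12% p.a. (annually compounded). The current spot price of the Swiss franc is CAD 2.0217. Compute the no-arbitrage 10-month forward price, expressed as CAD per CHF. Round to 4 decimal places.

1.9572

T = 10/12 years.
Growth of 1 CAD over T: (1 + 0.0612)^(10/12) = 1.0507459.
CHF growth factor: (1 + 0.1033)^(10/12) = 1.0853705.
So F = 2.0217 × 1.0507459 / 1.0853705 = 1.957205 (CAD/CHF).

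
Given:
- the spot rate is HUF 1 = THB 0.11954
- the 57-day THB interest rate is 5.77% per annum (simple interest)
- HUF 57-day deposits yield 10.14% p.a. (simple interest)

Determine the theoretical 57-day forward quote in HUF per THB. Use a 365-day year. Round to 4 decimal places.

8.4220

T = 57/365 years.
THB accumulates by 1 + 0.0577×57/365 = 1.0090107.
Growth of 1 HUF over T: 1 + 0.1014×57/365 = 1.0158351.
CIP: F = S · (grow THB)/(grow HUF) = 0.11954 × 1.0090107/1.0158351 = 0.1187369 THB per HUF.
Invert for HUF per THB: 1 / 0.1187369 = 8.4220.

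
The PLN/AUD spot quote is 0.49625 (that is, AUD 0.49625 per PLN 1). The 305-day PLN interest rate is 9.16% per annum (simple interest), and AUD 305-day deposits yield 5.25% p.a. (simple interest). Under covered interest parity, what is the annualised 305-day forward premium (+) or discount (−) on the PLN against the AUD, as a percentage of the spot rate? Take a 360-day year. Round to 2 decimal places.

T = 305/360 years.
No-arbitrage forward: 0.49625 × 1.0444792 / 1.0776056 = 0.48099490 AUD/PLN.
(F − S)/S ÷ T = (0.48099490 − 0.49625)/0.49625/(305/360) = -0.036284 → -3.63%.

-3.63%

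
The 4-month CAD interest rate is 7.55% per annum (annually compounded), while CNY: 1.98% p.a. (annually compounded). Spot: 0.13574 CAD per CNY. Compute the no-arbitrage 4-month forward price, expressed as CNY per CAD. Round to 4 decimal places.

T = 4/12 years.
CAD accumulates by (1 + 0.0755)^(4/12) = 1.0245586.
CNY growth factor: (1 + 0.0198)^(4/12) = 1.0065569.
Forward (CAD per CNY) = 0.13574 × 1.0245586 / 1.0065569 = 0.1381676.
Invert for CNY per CAD: 1 / 0.1381676 = 7.2376.

7.2376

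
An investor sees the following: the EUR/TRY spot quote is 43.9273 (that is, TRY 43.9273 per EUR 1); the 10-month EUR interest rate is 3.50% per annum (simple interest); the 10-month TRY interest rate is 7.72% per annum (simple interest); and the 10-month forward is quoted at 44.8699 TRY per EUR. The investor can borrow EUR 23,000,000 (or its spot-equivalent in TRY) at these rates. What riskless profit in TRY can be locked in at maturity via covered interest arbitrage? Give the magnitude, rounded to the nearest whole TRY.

T = 10/12 years.
Keep in EUR, deliver into the forward: 23,000,000·1.029166666667·44.8699 = TRY 1,062,107,924.58.
Swap to TRY now, deposit: 23,000,000·43.9273·1.064333333333 = TRY 1,075,325,661.57.
The quoted forward undervalues EUR, so borrow EUR, convert to TRY at spot, deposit the TRY at 7.72%, and buy EUR forward at 44.8699 to cover the loan.
Arbitrage profit = |1,062,107,924.58 − 1,075,325,661.57| = TRY 13,217,737.

TRY 13,217,737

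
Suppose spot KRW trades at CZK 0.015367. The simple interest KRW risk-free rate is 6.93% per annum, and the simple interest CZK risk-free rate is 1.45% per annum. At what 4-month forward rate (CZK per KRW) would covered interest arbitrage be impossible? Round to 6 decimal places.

T = 4/12 years.
CZK accumulates by 1 + 0.0145×4/12 = 1.0048333.
KRW accumulates by 1 + 0.0693×4/12 = 1.023100.
So F = 0.015367 × 1.0048333 / 1.023100 = 0.01509263 (CZK/KRW).

0.015093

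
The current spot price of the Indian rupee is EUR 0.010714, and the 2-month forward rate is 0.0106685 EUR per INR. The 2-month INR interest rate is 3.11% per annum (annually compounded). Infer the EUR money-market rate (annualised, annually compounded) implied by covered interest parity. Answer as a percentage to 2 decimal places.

T = 2/12 years.
By CIP, F/S equals the EUR-to-INR growth ratio: 0.0106685/0.010714 = 0.9957532.
INR growth factor: (1 + 0.0311)^(2/12) = 1.0051174.
That pins the EUR growth at 1.0008489.
Annualise: 1.0008489^(12/2) − 1 = 0.005104 = 0.51%.

0.51%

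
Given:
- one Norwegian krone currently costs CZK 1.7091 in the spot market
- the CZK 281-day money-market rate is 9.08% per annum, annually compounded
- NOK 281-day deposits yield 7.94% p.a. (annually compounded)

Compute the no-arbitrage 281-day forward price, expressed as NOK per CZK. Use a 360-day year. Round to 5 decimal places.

0.58032

T = 281/360 years.
Growth of 1 CZK over T: (1 + 0.0908)^(281/360) = 1.0701932.
NOK accumulates by (1 + 0.0794)^(281/360) = 1.0614529.
CIP: F = S · (grow CZK)/(grow NOK) = 1.7091 × 1.0701932/1.0614529 = 1.723173 CZK per NOK.
Invert for NOK per CZK: 1 / 1.723173 = 0.58032.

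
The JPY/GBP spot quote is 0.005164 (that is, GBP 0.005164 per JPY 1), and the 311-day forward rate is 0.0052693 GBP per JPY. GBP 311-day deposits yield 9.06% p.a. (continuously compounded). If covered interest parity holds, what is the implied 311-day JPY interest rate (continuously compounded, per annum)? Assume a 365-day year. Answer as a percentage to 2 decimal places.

T = 311/365 years.
By CIP, F/S equals the GBP-to-JPY growth ratio: 0.0052693/0.005164 = 1.0203912.
The GBP side grows by e^(0.0906×311/365) = 1.080254.
Hence g_JPY = 1.0586665.
r = ln(1.0586665)/(311/365) = 0.066909 → 6.69%.

6.69%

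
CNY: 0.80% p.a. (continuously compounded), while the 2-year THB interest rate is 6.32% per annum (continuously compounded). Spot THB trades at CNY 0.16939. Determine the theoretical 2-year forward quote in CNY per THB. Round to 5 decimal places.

T = 2 years.
CNY accumulates by e^(0.0080×2) = 1.0161287.
THB accumulates by e^(0.0632×2) = 1.134736.
Forward (CNY per THB) = 0.16939 × 1.0161287 / 1.134736 = 0.1516847.

0.15168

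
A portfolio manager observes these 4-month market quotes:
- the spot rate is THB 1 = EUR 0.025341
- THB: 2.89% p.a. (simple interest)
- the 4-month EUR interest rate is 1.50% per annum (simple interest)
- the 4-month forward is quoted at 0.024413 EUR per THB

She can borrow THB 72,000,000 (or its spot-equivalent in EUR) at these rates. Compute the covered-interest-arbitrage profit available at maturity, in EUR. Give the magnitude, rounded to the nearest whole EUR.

T = 4/12 years.
Invest the THB and cover forward: 72,000,000 × 1.009633333 × 0.024413 = EUR 1,774,668.86.
Convert at spot and invest in EUR: 72,000,000 × 0.025341 × 1.005000 = EUR 1,833,674.76.
The quoted forward undervalues THB, so borrow THB, convert to EUR at spot, deposit the EUR at 1.50%, and buy THB forward at 0.024413 to cover the loan.
The gap between the two covered legs is EUR 59,006.

EUR 59,006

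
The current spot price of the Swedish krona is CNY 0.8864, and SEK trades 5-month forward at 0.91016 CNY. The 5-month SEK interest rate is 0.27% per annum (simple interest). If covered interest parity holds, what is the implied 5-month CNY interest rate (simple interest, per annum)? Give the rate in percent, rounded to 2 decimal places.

6.71%

T = 5/12 years.
F/S = 0.91016/0.8864 = 1.0268051 = (growth of CNY) / (growth of SEK).
The SEK side grows by 1 + 0.0027×5/12 = 1.001125.
That pins the CNY growth at 1.0279603.
(1.0279603 − 1)/T = 0.067105, i.e. 6.71%.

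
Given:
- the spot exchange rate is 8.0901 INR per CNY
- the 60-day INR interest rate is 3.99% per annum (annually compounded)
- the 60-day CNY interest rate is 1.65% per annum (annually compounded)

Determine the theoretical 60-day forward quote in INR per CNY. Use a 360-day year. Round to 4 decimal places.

T = 60/360 years.
INR accumulates by (1 + 0.0399)^(60/360) = 1.0065421.
Growth of 1 CNY over T: (1 + 0.0165)^(60/360) = 1.0027313.
So F = 8.0901 × 1.0065421 / 1.0027313 = 8.120846 (INR/CNY).

8.1208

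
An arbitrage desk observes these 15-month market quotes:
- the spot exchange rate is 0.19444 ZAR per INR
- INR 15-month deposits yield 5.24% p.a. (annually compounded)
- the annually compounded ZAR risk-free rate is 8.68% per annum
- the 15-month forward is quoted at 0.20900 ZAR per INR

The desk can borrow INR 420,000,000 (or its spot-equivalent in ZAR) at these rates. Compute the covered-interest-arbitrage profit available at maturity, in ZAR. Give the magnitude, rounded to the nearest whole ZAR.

T = 15/12 years.
Route A — deposit INR, sell forward: 420,000,000 × 1.06592353 × 0.20900 = ZAR 93,566,767.46.
Route B — convert at spot, deposit ZAR: 420,000,000 × 0.19444 × 1.1096526054 = ZAR 90,619,558.09.
The quoted forward overvalues INR, so borrow ZAR, buy INR at spot, deposit the INR at 5.24%, and sell the proceeds forward at 0.20900.
Profit = 93,566,767.46 − 90,619,558.09 = ZAR 2,947,209.

ZAR 2,947,209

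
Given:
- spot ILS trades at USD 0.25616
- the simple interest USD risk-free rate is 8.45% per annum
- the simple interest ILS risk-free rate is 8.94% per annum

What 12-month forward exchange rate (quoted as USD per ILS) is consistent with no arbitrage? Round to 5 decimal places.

T = 1 year.
USD growth factor: 1 + 0.0845×1 = 1.084500.
ILS accumulates by 1 + 0.0894×1 = 1.089400.
Forward (USD per ILS) = 0.25616 × 1.084500 / 1.089400 = 0.2550078.

0.25501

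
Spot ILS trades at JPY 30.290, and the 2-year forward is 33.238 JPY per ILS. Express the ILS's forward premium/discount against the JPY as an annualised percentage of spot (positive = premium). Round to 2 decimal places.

+4.87%

T = 2 years.
Period premium: (33.238 − 30.29)/30.29 = 0.0973259.
Per annum: 0.0973259 / 2 = 0.048663 = 4.87%.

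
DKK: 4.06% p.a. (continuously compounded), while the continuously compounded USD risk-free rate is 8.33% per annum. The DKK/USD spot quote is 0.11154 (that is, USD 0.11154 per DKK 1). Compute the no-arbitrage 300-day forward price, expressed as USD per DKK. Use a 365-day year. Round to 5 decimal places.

T = 300/365 years.
USD accumulates by e^(0.0833×300/365) = 1.070864.
DKK growth factor: e^(0.0406×300/365) = 1.0339329.
CIP: F = S · (grow USD)/(grow DKK) = 0.11154 × 1.070864/1.0339329 = 0.1155241 USD per DKK.

0.11552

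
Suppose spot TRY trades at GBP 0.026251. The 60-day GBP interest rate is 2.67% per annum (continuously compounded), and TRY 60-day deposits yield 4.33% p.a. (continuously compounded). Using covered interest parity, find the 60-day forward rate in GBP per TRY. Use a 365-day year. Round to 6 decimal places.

0.026179

T = 60/365 years.
GBP accumulates by e^(0.0267×60/365) = 1.0043987.
TRY growth factor: e^(0.0433×60/365) = 1.0071432.
Forward (GBP per TRY) = 0.026251 × 1.0043987 / 1.0071432 = 0.02617947.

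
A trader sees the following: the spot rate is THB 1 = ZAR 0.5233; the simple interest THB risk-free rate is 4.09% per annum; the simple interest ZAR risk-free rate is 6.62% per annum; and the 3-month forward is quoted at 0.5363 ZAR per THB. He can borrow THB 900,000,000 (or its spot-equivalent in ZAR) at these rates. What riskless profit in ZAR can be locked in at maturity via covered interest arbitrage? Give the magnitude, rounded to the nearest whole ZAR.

T = 3/12 years.
Keep in THB, deliver into the forward: 900,000,000·1.010225·0.5363 = ZAR 487,605,300.75.
Swap to ZAR now, deposit: 900,000,000·0.5233·1.016550 = ZAR 478,764,553.50.
The quoted forward overvalues THB, so borrow ZAR, buy THB at spot, deposit the THB at 4.09%, and sell the proceeds forward at 0.5363.
The gap between the two covered legs is ZAR 8,840,747.

ZAR 8,840,747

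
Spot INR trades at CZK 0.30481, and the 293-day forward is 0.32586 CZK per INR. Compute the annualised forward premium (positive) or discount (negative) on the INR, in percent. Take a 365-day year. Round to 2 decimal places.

T = 293/365 years.
INR trades forward at +6.90594% vs spot over the period.
×(1/T) gives 8.60% p.a.

+8.60%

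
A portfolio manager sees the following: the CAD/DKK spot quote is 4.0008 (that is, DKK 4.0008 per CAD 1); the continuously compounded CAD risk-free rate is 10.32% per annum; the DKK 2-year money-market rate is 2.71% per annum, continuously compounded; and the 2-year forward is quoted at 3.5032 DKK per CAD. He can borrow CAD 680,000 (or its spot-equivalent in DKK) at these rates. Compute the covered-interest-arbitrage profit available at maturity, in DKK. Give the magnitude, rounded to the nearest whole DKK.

DKK 56,211

T = 2 years.
Route A — deposit CAD, sell forward: 680,000 × 1.229244804 × 3.5032 = DKK 2,928,277.47.
Route B — convert at spot, deposit DKK: 680,000 × 4.0008 × 1.05569572 = DKK 2,872,066.66.
The quoted forward overvalues CAD, so borrow DKK, buy CAD at spot, deposit the CAD at 10.32%, and sell the proceeds forward at 3.5032.
Arbitrage profit = |2,928,277.47 − 2,872,066.66| = DKK 56,211.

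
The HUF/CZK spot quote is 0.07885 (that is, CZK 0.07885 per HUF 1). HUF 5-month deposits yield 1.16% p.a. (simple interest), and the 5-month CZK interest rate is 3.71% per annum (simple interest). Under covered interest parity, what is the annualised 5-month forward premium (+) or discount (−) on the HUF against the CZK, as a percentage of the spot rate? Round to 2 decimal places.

+2.54%

T = 5/12 years.
No-arbitrage forward: 0.07885 × 1.0154583 / 1.0048333 = 0.07968375 CZK/HUF.
Annualised premium = (F − S)/S × (1/T) = (0.07968375 − 0.07885)/0.07885 ÷ (5/12) = 2.54%.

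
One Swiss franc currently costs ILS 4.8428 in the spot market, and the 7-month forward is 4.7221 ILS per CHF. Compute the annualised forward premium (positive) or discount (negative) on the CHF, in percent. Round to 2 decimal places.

-4.27%

T = 7/12 years.
Period premium: (4.7221 − 4.8428)/4.8428 = -0.0249236.
Annualise by dividing by T: -0.0249236 / (7/12) = -0.042726 → -4.27%.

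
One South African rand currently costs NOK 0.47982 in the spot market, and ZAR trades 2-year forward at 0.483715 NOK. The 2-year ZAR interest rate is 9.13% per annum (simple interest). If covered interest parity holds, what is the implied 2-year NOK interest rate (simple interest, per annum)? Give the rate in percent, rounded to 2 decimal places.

T = 2 years.
CIP gives F = S · g_NOK/g_ZAR, so g_NOK/g_ZAR = 0.483715/0.47982 = 1.0081176.
The ZAR side grows by 1 + 0.0913×2 = 1.182600.
So the NOK growth factor = 1.1921999.
r = (1.1921999 − 1)/2 = 0.096100 → 9.61%.

9.61%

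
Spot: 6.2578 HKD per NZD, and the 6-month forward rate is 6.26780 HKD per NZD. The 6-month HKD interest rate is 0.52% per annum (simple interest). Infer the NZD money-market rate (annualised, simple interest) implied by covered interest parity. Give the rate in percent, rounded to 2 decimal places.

T = 6/12 years.
F/S = 6.2678/6.2578 = 1.0015980 = (growth of HKD) / (growth of NZD).
HKD growth factor: 1 + 0.0052×6/12 = 1.002600.
That pins the NZD growth at 1.0010004.
(1.0010004 − 1)/T = 0.002001, i.e. 0.20%.

0.20%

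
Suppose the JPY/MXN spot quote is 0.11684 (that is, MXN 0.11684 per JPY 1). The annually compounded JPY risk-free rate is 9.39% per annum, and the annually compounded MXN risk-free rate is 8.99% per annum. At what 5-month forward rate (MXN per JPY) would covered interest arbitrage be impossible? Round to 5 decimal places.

0.11666

T = 5/12 years.
Growth of 1 MXN over T: (1 + 0.0899)^(5/12) = 1.0365202.
JPY accumulates by (1 + 0.0939)^(5/12) = 1.0381035.
So F = 0.11684 × 1.0365202 / 1.0381035 = 0.1166618 (MXN/JPY).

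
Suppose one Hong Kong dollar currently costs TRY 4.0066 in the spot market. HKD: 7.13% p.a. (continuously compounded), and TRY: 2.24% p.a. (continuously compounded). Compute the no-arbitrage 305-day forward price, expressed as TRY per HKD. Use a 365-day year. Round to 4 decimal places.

3.8462

T = 305/365 years.
Growth of 1 TRY over T: e^(0.0224×305/365) = 1.0188941.
Growth of 1 HKD over T: e^(0.0713×305/365) = 1.0613901.
So F = 4.0066 × 1.0188941 / 1.0613901 = 3.846184 (TRY/HKD).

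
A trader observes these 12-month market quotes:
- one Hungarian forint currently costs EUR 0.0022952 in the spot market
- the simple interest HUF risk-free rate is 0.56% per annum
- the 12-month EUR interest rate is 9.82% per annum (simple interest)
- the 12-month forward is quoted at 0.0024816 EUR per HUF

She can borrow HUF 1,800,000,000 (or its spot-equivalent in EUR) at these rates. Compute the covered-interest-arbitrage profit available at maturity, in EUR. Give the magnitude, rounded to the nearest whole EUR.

T = 1 year.
Route A — deposit HUF, sell forward: 1,800,000,000 × 1.005600 × 0.0024816 = EUR 4,491,894.53.
Route B — convert at spot, deposit EUR: 1,800,000,000 × 0.0022952 × 1.098200 = EUR 4,537,059.55.
The quoted forward undervalues HUF, so borrow HUF, convert to EUR at spot, deposit the EUR at 9.82%, and buy HUF forward at 0.0024816 to cover the loan.
Arbitrage profit = |4,491,894.53 − 4,537,059.55| = EUR 45,165.

EUR 45,165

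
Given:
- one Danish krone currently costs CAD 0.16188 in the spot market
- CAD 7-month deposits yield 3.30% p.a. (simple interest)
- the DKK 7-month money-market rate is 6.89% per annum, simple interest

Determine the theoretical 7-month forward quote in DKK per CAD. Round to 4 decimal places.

T = 7/12 years.
CAD accumulates by 1 + 0.0330×7/12 = 1.019250.
Growth of 1 DKK over T: 1 + 0.0689×7/12 = 1.0401917.
CIP: F = S · (grow CAD)/(grow DKK) = 0.16188 × 1.019250/1.0401917 = 0.1586209 CAD per DKK.
Invert for DKK per CAD: 1 / 0.1586209 = 6.3043.

6.3043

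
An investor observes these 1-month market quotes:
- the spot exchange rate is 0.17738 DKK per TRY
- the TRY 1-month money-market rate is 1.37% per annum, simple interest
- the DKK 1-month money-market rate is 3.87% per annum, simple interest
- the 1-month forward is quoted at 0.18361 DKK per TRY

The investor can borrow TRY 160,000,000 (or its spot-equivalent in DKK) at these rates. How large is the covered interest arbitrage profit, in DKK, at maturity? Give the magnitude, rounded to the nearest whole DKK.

DKK 938,811

T = 1/12 years.
Keep in TRY, deliver into the forward: 160,000,000·1.0011416667·0.18361 = DKK 29,411,139.43.
Swap to DKK now, deposit: 160,000,000·0.17738·1.003225 = DKK 28,472,328.08.
The quoted forward overvalues TRY, so borrow DKK, buy TRY at spot, deposit the TRY at 1.37%, and sell the proceeds forward at 0.18361.
Profit = 29,411,139.43 − 28,472,328.08 = DKK 938,811.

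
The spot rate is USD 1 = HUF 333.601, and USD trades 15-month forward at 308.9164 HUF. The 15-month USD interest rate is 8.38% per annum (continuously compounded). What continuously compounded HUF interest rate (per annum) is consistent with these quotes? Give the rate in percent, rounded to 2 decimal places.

T = 15/12 years.
F/S = 308.9164/333.601 = 0.9260056 = (growth of HUF) / (growth of USD).
USD growth factor: e^(0.0838×15/12) = 1.110433.
That pins the HUF growth at 1.0282672.
Take logs: ln 1.0282672 / (15/12) = 0.022300, so 2.23%.

2.23%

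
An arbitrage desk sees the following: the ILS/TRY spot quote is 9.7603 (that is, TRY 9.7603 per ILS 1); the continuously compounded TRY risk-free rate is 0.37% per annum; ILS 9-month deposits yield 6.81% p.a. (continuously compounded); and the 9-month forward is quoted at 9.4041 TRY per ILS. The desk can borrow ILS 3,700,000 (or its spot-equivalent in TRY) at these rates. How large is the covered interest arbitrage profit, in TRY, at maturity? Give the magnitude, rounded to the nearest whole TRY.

T = 9/12 years.
Route A — deposit ILS, sell forward: 3,700,000 × 1.0524018205 × 9.4041 = TRY 36,618,500.25.
Route B — convert at spot, deposit TRY: 3,700,000 × 9.7603 × 1.0027788539 = TRY 36,213,463.06.
The quoted forward overvalues ILS, so borrow TRY, buy ILS at spot, deposit the ILS at 6.81%, and sell the proceeds forward at 9.4041.
Profit = 36,618,500.25 − 36,213,463.06 = TRY 405,037.

TRY 405,037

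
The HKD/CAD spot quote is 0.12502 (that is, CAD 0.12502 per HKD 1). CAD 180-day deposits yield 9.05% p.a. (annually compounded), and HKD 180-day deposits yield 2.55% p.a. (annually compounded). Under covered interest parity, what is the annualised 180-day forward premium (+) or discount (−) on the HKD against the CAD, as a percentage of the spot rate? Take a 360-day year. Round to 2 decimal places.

+6.24%

T = 180/360 years.
F = S · g_CAD/g_HKD = 0.12502 × 1.0442701/1.0126697 = 0.12892125.
(F − S)/S ÷ T = (0.12892125 − 0.12502)/0.12502/(180/360) = 0.062410 → 6.24%.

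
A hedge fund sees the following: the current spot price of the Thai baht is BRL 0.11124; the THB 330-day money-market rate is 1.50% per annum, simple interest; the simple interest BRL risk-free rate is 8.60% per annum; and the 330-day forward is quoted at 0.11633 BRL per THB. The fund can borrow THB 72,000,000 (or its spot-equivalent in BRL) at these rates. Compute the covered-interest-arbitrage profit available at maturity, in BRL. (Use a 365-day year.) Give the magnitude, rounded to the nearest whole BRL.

T = 330/365 years.
Invest the THB and cover forward: 72,000,000 × 1.013561644 × 0.11633 = BRL 8,489,349.08.
Convert at spot and invest in BRL: 72,000,000 × 0.11124 × 1.077753425 = BRL 8,632,028.95.
The quoted forward undervalues THB, so borrow THB, convert to BRL at spot, deposit the BRL at 8.60%, and buy THB forward at 0.11633 to cover the loan.
Profit = 8,632,028.95 − 8,489,349.08 = BRL 142,680.

BRL 142,680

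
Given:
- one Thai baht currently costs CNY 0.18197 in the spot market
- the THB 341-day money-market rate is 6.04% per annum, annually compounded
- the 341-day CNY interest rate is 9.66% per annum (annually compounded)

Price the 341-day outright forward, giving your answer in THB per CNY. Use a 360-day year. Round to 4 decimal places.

T = 341/360 years.
Growth of 1 CNY over T: (1 + 0.0966)^(341/360) = 1.091276.
THB growth factor: (1 + 0.0604)^(341/360) = 1.0571229.
CIP: F = S · (grow CNY)/(grow THB) = 0.18197 × 1.091276/1.0571229 = 0.1878490 CNY per THB.
Quoted the other way: 1/0.1878490 = 5.3234 THB per CNY.

5.3234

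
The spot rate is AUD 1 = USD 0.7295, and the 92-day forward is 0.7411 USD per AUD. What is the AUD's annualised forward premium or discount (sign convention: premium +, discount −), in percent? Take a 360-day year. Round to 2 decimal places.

T = 92/360 years.
(F − S)/S = (0.7411 − 0.7295)/0.7295 = 0.0159013.
Annualise by dividing by T: 0.0159013 / (92/360) = 0.062222 → 6.22%.

+6.22%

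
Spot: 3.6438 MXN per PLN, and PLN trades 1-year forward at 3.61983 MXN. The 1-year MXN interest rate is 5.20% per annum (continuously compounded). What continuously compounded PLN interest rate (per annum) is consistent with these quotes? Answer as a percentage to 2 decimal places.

T = 1 year.
CIP gives F = S · g_MXN/g_PLN, so g_MXN/g_PLN = 3.61983/3.6438 = 0.9934217.
The MXN side grows by e^(0.0520×1) = 1.0533757.
Hence g_PLN = 1.060351.
Take logs: ln 1.060351 / 1 = 0.058600, so 5.86%.

5.86%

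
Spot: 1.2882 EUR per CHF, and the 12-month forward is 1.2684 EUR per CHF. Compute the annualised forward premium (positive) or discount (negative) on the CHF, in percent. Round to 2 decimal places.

-1.54%

T = 1 year.
CHF trades forward at -1.53703% vs spot over the period.
Annualise by dividing by T: -0.0153703 / 1 = -0.015370 → -1.54%.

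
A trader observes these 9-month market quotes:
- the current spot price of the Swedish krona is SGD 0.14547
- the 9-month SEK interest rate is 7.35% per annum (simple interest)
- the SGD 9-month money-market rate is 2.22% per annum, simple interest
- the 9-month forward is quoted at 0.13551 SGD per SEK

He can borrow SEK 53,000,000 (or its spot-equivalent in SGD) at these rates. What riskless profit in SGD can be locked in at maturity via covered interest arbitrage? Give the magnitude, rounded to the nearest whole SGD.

SGD 260,341

T = 9/12 years.
Invest the SEK and cover forward: 53,000,000 × 1.055125 × 0.13551 = SGD 7,577,939.40.
Convert at spot and invest in SGD: 53,000,000 × 0.14547 × 1.016650 = SGD 7,838,280.00.
The quoted forward undervalues SEK, so borrow SEK, convert to SGD at spot, deposit the SGD at 2.22%, and buy SEK forward at 0.13551 to cover the loan.
The gap between the two covered legs is SGD 260,341.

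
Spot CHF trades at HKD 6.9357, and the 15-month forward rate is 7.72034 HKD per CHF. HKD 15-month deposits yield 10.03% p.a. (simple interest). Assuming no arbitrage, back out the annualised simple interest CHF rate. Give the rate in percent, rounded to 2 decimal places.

0.88%

T = 15/12 years.
F/S = 7.72034/6.9357 = 1.1131306 = (growth of HKD) / (growth of CHF).
HKD growth factor: 1 + 0.1003×15/12 = 1.125375.
That pins the CHF growth at 1.011000.
(1.011000 − 1)/T = 0.008800, i.e. 0.88%.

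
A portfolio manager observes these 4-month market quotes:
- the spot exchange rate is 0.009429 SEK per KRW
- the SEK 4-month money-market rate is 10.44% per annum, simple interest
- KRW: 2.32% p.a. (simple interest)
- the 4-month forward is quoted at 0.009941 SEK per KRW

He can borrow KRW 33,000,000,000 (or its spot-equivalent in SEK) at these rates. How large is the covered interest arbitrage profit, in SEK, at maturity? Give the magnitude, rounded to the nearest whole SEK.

SEK 8,604,680

T = 4/12 years.
Route A — deposit KRW, sell forward: 33,000,000,000 × 1.00773333333 × 0.009941 = SEK 330,589,943.20.
Route B — convert at spot, deposit SEK: 33,000,000,000 × 0.009429 × 1.034800 = SEK 321,985,263.60.
The quoted forward overvalues KRW, so borrow SEK, buy KRW at spot, deposit the KRW at 2.32%, and sell the proceeds forward at 0.009941.
The gap between the two covered legs is SEK 8,604,680.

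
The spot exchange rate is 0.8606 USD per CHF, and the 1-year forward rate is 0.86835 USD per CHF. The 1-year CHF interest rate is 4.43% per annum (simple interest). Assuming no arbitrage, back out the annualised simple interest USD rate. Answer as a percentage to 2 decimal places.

5.37%

T = 1 year.
By CIP, F/S equals the USD-to-CHF growth ratio: 0.86835/0.8606 = 1.0090053.
The CHF side grows by 1 + 0.0443×1 = 1.044300.
Hence g_USD = 1.0537042.
(1.0537042 − 1)/T = 0.053704, i.e. 5.37%.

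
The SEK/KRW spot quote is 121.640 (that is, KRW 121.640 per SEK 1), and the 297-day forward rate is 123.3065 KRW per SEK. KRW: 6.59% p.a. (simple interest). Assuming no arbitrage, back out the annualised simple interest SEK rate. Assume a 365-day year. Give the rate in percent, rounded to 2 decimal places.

T = 297/365 years.
CIP gives F = S · g_KRW/g_SEK, so g_KRW/g_SEK = 123.3065/121.64 = 1.0137003.
The KRW side grows by 1 + 0.0659×297/365 = 1.0536227.
That pins the SEK growth at 1.0393828.
(1.0393828 − 1)/T = 0.048400, i.e. 4.84%.

4.84%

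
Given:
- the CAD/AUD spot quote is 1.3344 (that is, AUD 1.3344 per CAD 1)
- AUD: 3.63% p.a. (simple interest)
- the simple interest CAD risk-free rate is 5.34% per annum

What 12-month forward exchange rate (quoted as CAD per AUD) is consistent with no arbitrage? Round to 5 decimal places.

T = 1 year.
AUD accumulates by 1 + 0.0363×1 = 1.036300.
Growth of 1 CAD over T: 1 + 0.0534×1 = 1.053400.
CIP: F = S · (grow AUD)/(grow CAD) = 1.3344 × 1.036300/1.053400 = 1.312738 AUD per CAD.
Invert for CAD per AUD: 1 / 1.312738 = 0.76177.

0.76177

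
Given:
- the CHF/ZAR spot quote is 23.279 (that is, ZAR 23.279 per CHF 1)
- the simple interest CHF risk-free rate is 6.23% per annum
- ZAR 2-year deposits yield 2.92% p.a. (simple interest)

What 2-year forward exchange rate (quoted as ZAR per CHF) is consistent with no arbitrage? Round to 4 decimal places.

21.9087

T = 2 years.
Growth of 1 ZAR over T: 1 + 0.0292×2 = 1.058400.
CHF growth factor: 1 + 0.0623×2 = 1.124600.
So F = 23.279 × 1.058400 / 1.124600 = 21.908673 (ZAR/CHF).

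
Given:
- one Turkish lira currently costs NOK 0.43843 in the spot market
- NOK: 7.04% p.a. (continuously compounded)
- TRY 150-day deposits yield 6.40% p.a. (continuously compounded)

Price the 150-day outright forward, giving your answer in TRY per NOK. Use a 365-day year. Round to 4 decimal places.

2.2749

T = 150/365 years.
Growth of 1 NOK over T: e^(0.0704×150/365) = 1.0293541.
TRY growth factor: e^(0.0640×150/365) = 1.0266503.
CIP: F = S · (grow NOK)/(grow TRY) = 0.43843 × 1.0293541/1.0266503 = 0.4395847 NOK per TRY.
Quoted the other way: 1/0.4395847 = 2.2749 TRY per NOK.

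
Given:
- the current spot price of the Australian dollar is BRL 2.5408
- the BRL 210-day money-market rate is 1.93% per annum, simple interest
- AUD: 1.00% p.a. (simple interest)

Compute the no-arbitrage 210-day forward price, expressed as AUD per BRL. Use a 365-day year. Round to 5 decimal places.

T = 210/365 years.
BRL accumulates by 1 + 0.0193×210/365 = 1.0111041.
Growth of 1 AUD over T: 1 + 0.0100×210/365 = 1.0057534.
So F = 2.5408 × 1.0111041 / 1.0057534 = 2.554317 (BRL/AUD).
Quoted the other way: 1/2.554317 = 0.39149 AUD per BRL.

0.39149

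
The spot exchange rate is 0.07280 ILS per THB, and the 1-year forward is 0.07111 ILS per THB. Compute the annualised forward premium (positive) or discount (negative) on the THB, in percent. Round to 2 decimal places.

T = 1 year.
THB trades forward at -2.32143% vs spot over the period.
Per annum: -0.0232143 / 1 = -0.023214 = -2.32%.

-2.32%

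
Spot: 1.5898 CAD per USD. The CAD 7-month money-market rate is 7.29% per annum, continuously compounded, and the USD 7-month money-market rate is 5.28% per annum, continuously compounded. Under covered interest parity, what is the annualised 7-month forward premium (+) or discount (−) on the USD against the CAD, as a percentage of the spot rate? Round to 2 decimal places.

+2.02%

T = 7/12 years.
No-arbitrage forward: 1.5898 × 1.0434421 / 1.0312792 = 1.6085501 CAD/USD.
(F − S)/S ÷ T = (1.6085501 − 1.5898)/1.5898/(7/12) = 0.020218 → 2.02%.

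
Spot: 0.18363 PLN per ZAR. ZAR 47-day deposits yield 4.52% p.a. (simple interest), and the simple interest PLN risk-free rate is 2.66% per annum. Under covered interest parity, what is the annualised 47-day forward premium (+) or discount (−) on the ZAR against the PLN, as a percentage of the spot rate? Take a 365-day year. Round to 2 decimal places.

-1.85%

T = 47/365 years.
No-arbitrage forward: 0.18363 × 1.0034252 / 1.0058203 = 0.18319273 PLN/ZAR.
(F − S)/S ÷ T = (0.18319273 − 0.18363)/0.18363/(47/365) = -0.018493 → -1.85%.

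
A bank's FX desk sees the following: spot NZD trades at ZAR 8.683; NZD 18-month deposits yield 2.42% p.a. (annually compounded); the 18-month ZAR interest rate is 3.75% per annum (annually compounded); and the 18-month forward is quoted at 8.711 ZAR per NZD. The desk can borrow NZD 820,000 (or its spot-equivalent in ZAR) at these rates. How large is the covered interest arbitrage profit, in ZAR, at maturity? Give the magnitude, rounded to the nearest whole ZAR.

T = 18/12 years.
Route A — deposit NZD, sell forward: 820,000 × 1.036518737 × 8.711 = ZAR 7,403,874.07.
Route B — convert at spot, deposit ZAR: 820,000 × 8.683 × 1.056774093 = ZAR 7,524,294.95.
The quoted forward undervalues NZD, so borrow NZD, convert to ZAR at spot, deposit the ZAR at 3.75%, and buy NZD forward at 8.711 to cover the loan.
Profit = 7,524,294.95 − 7,403,874.07 = ZAR 120,421.

ZAR 120,421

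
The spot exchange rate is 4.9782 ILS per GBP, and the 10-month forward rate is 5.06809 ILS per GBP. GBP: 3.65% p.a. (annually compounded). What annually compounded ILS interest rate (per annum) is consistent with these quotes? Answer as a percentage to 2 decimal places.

5.90%

T = 10/12 years.
CIP gives F = S · g_ILS/g_GBP, so g_ILS/g_GBP = 5.06809/4.9782 = 1.0180567.
The GBP side grows by (1 + 0.0365)^(10/12) = 1.0303254.
That pins the ILS growth at 1.0489297.
r = 1.0489297^(12/10) − 1 = 0.058999 → 5.90%.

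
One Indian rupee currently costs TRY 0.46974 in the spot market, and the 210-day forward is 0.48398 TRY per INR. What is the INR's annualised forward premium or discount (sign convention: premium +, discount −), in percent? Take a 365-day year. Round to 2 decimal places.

+5.27%

T = 210/365 years.
INR trades forward at +3.03146% vs spot over the period.
×(1/T) gives 5.27% p.a.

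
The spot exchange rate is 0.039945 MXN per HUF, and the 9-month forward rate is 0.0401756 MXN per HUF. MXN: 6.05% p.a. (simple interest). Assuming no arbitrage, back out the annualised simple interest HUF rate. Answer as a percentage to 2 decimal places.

5.25%

T = 9/12 years.
By CIP, F/S equals the MXN-to-HUF growth ratio: 0.0401756/0.039945 = 1.0057729.
The MXN side grows by 1 + 0.0605×9/12 = 1.045375.
That pins the HUF growth at 1.0393748.
(1.0393748 − 1)/T = 0.052500, i.e. 5.25%.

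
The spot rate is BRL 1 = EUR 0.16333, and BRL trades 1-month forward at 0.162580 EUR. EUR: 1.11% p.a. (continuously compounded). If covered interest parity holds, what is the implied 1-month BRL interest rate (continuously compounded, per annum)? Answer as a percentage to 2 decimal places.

6.63%

T = 1/12 years.
F/S = 0.16258/0.16333 = 0.9954081 = (growth of EUR) / (growth of BRL).
The EUR side grows by e^(0.0111×1/12) = 1.0009254.
So the BRL growth factor = 1.0055428.
Take logs: ln 1.0055428 / (1/12) = 0.066330, so 6.63%.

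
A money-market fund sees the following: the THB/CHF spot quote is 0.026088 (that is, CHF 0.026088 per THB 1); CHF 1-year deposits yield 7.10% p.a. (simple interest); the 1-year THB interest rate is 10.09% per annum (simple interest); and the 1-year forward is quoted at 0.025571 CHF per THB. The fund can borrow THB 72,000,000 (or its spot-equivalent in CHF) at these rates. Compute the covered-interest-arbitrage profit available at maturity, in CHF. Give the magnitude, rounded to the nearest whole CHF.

T = 1 year.
Route A — deposit THB, sell forward: 72,000,000 × 1.100900 × 0.025571 = CHF 2,026,880.20.
Route B — convert at spot, deposit CHF: 72,000,000 × 0.026088 × 1.071000 = CHF 2,011,697.86.
The quoted forward overvalues THB, so borrow CHF, buy THB at spot, deposit the THB at 10.09%, and sell the proceeds forward at 0.025571.
Arbitrage profit = |2,026,880.20 − 2,011,697.86| = CHF 15,182.

CHF 15,182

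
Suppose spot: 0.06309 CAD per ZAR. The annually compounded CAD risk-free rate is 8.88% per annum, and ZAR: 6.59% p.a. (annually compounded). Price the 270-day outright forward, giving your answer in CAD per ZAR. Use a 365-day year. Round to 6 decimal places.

0.064090

T = 270/365 years.
Growth of 1 CAD over T: (1 + 0.0888)^(270/365) = 1.0649555.
ZAR accumulates by (1 + 0.0659)^(270/365) = 1.048341.
Forward (CAD per ZAR) = 0.06309 × 1.0649555 / 1.048341 = 0.06408987.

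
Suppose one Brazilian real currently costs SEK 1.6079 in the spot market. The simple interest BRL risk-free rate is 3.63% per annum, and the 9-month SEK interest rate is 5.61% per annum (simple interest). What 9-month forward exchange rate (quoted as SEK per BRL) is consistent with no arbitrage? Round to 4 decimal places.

1.6311

T = 9/12 years.
SEK growth factor: 1 + 0.0561×9/12 = 1.042075.
Growth of 1 BRL over T: 1 + 0.0363×9/12 = 1.027225.
Forward (SEK per BRL) = 1.6079 × 1.042075 / 1.027225 = 1.631144.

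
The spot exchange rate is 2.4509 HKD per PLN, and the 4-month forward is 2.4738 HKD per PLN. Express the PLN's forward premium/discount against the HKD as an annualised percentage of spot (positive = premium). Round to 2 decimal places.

+2.80%

T = 4/12 years.
PLN trades forward at +0.93435% vs spot over the period.
Annualise by dividing by T: 0.0093435 / (4/12) = 0.028030 → 2.80%.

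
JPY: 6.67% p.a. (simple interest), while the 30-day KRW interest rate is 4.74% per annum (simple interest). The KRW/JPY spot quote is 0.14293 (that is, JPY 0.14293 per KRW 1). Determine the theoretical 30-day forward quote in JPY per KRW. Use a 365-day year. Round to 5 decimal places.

0.14316

T = 30/365 years.
JPY accumulates by 1 + 0.0667×30/365 = 1.0054822.
Growth of 1 KRW over T: 1 + 0.0474×30/365 = 1.0038959.
Forward (JPY per KRW) = 0.14293 × 1.0054822 / 1.0038959 = 0.1431558.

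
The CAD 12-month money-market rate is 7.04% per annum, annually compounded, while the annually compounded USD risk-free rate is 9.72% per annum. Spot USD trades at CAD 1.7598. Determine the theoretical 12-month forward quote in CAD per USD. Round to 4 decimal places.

T = 1 year.
CAD accumulates by (1 + 0.0704)^1 = 1.070400.
USD growth factor: (1 + 0.0972)^1 = 1.097200.
CIP: F = S · (grow CAD)/(grow USD) = 1.7598 × 1.070400/1.097200 = 1.716815 CAD per USD.

1.7168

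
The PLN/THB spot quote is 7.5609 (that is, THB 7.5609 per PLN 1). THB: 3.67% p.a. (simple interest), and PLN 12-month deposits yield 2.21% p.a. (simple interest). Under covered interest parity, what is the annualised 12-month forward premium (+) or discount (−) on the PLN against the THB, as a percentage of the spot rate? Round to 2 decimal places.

+1.43%

T = 1 year.
CIP forward (THB per PLN) = 7.5609 × 1.036700/1.022100 = 7.6689023.
Annualised premium = (F − S)/S × (1/T) = (7.6689023 − 7.5609)/7.5609 ÷ 1 = 1.43%.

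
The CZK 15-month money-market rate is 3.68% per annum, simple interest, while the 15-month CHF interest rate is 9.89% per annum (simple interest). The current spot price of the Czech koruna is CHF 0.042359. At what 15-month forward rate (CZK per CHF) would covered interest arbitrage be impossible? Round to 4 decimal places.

21.9768

T = 15/12 years.
Growth of 1 CHF over T: 1 + 0.0989×15/12 = 1.123625.
CZK accumulates by 1 + 0.0368×15/12 = 1.046000.
Forward (CHF per CZK) = 0.042359 × 1.123625 / 1.046000 = 0.045502516.
Invert for CZK per CHF: 1 / 0.045502516 = 21.9768.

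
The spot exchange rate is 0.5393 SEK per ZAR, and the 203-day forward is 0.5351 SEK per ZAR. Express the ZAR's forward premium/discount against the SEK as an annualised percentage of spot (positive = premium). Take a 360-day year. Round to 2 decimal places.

-1.38%

T = 203/360 years.
Period premium: (0.5351 − 0.5393)/0.5393 = -0.0077879.
×(1/T) gives -1.38% p.a.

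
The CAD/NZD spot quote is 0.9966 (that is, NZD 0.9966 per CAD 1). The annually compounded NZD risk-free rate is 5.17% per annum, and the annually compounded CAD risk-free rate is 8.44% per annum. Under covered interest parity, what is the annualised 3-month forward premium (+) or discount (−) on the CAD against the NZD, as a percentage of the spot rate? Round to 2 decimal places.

-3.05%

T = 3/12 years.
No-arbitrage forward: 0.9966 × 1.0126817 / 1.0204633 = 0.9890004 NZD/CAD.
(F − S)/S ÷ T = (0.9890004 − 0.9966)/0.9966/(3/12) = -0.030502 → -3.05%.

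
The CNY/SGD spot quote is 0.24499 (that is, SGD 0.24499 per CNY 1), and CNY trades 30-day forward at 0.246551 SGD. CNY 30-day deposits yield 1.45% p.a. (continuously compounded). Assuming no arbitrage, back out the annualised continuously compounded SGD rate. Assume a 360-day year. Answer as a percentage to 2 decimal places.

9.07%

T = 30/360 years.
F/S = 0.246551/0.24499 = 1.0063717 = (growth of SGD) / (growth of CNY).
The CNY side grows by e^(0.0145×30/360) = 1.0012091.
Hence g_SGD = 1.0075885.
r = ln(1.0075885)/(30/360) = 0.090718 → 9.07%.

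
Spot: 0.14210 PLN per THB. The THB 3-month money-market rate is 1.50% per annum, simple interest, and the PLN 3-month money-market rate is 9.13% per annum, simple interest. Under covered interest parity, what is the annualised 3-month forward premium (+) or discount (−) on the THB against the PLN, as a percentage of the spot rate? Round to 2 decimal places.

T = 3/12 years.
F = S · g_PLN/g_THB = 0.1421 × 1.022825/1.003750 = 0.14480043.
(F − S)/S ÷ T = (0.14480043 − 0.1421)/0.1421/(3/12) = 0.076015 → 7.60%.

+7.60%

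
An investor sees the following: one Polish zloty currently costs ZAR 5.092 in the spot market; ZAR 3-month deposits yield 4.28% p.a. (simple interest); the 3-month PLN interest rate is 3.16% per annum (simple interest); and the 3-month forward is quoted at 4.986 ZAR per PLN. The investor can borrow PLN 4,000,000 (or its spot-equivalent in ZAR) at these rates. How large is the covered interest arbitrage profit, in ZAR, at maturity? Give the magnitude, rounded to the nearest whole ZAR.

T = 3/12 years.
Invest the PLN and cover forward: 4,000,000 × 1.007900 × 4.986 = ZAR 20,101,557.60.
Convert at spot and invest in ZAR: 4,000,000 × 5.092 × 1.010700 = ZAR 20,585,937.60.
The quoted forward undervalues PLN, so borrow PLN, convert to ZAR at spot, deposit the ZAR at 4.28%, and buy PLN forward at 4.986 to cover the loan.
The gap between the two covered legs is ZAR 484,380.

ZAR 484,380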